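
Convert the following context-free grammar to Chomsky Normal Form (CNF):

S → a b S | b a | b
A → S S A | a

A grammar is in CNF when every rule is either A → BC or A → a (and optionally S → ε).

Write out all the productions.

TA → a; TB → b; S → b; A → a; S → TA X0; X0 → TB S; S → TB TA; A → S X1; X1 → S A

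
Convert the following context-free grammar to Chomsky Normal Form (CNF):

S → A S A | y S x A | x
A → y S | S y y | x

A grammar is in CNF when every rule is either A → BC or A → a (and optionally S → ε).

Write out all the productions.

TY → y; TX → x; S → x; A → x; S → A X0; X0 → S A; S → TY X1; X1 → S X2; X2 → TX A; A → TY S; A → S X3; X3 → TY TY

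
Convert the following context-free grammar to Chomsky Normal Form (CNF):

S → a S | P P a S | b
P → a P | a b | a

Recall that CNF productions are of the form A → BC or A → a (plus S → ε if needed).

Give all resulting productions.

TA → a; S → b; TB → b; P → a; S → TA S; S → P X0; X0 → P X1; X1 → TA S; P → TA P; P → TA TB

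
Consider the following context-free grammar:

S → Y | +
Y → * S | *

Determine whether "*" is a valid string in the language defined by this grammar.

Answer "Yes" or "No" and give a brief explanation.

Yes - a valid derivation exists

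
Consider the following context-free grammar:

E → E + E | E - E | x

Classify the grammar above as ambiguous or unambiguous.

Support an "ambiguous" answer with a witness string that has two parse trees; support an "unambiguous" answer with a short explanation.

Ambiguous - the string 'x + x + x - x' has two distinct parse trees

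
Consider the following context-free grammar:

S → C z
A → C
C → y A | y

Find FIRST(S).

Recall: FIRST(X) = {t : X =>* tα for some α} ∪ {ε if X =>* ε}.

We compute FIRST(S) using the standard algorithm.
FIRST(A) = {y}
FIRST(C) = {y}
FIRST(S) = {y}
Therefore, FIRST(S) = {y}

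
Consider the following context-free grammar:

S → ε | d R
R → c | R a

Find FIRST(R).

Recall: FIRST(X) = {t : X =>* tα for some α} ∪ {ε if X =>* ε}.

We compute FIRST(R) using the standard algorithm.
FIRST(R) = {c}
FIRST(S) = {d, ε}
Therefore, FIRST(R) = {c}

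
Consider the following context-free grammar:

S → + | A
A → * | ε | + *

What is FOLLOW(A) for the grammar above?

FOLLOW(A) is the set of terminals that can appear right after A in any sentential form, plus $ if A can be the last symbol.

We compute FOLLOW(A) using the standard algorithm.
FOLLOW(S) starts with {$}.
FIRST(A) = {*, +, ε}
FIRST(S) = {*, +, ε}
FOLLOW(A) = {$}
FOLLOW(S) = {$}
Therefore, FOLLOW(A) = {$}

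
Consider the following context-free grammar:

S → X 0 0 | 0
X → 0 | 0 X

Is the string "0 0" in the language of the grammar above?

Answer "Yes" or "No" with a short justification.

No - no valid derivation exists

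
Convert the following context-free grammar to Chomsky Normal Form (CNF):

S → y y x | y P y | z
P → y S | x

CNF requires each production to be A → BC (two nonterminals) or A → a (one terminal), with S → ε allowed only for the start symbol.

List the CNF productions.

TY → y; TX → x; S → z; P → x; S → TY X0; X0 → TY TX; S → TY X1; X1 → P TY; P → TY S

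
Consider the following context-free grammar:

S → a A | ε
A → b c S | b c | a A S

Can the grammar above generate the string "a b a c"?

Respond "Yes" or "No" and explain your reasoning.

No - no valid derivation exists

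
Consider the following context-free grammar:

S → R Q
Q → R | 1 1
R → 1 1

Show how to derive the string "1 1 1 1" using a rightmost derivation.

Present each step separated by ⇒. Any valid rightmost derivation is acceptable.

S ⇒ R Q ⇒ R 1 1 ⇒ 1 1 1 1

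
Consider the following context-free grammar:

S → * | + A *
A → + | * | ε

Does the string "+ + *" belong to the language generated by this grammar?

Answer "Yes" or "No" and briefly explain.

Yes - a valid derivation exists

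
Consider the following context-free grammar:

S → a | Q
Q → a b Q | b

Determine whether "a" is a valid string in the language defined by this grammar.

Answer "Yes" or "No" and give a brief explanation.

Yes - a valid derivation exists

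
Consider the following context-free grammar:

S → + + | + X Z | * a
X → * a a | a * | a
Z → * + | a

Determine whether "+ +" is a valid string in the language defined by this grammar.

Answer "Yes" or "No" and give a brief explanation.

Yes - a valid derivation exists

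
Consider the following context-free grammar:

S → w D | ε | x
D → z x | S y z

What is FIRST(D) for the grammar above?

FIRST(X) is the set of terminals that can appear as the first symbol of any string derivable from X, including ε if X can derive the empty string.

We compute FIRST(D) using the standard algorithm.
FIRST(D) = {w, x, y, z}
FIRST(S) = {w, x, ε}
Therefore, FIRST(D) = {w, x, y, z}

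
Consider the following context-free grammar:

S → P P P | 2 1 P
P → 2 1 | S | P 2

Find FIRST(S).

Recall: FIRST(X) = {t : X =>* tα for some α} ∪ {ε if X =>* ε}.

We compute FIRST(S) using the standard algorithm.
FIRST(P) = {2}
FIRST(S) = {2}
Therefore, FIRST(S) = {2}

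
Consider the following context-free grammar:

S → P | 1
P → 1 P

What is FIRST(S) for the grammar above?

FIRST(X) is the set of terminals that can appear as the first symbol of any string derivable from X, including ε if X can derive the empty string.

We compute FIRST(S) using the standard algorithm.
FIRST(P) = {1}
FIRST(S) = {1}
Therefore, FIRST(S) = {1}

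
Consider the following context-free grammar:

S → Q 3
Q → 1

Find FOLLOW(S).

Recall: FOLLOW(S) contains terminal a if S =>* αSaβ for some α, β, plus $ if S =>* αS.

We compute FOLLOW(S) using the standard algorithm.
FOLLOW(S) starts with {$}.
FIRST(Q) = {1}
FIRST(S) = {1}
FOLLOW(Q) = {3}
FOLLOW(S) = {$}
Therefore, FOLLOW(S) = {$}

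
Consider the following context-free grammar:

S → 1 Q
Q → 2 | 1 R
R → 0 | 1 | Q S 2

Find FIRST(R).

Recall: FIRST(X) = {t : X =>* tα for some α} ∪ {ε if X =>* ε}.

We compute FIRST(R) using the standard algorithm.
FIRST(Q) = {1, 2}
FIRST(R) = {0, 1, 2}
FIRST(S) = {1}
Therefore, FIRST(R) = {0, 1, 2}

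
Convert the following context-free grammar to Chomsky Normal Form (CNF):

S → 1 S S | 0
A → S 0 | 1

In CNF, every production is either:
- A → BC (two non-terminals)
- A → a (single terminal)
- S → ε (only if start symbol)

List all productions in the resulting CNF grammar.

T1 → 1; S → 0; T0 → 0; A → 1; S → T1 X0; X0 → S S; A → S T0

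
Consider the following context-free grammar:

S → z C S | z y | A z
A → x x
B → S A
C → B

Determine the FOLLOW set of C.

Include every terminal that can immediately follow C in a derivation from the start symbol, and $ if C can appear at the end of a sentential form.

We compute FOLLOW(C) using the standard algorithm.
FOLLOW(S) starts with {$}.
FIRST(A) = {x}
FIRST(B) = {x, z}
FIRST(C) = {x, z}
FIRST(S) = {x, z}
FOLLOW(A) = {x, z}
FOLLOW(B) = {x, z}
FOLLOW(C) = {x, z}
FOLLOW(S) = {$, x}
Therefore, FOLLOW(C) = {x, z}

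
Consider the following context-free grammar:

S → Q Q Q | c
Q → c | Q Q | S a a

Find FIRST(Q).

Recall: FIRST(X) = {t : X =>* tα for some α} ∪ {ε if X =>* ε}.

We compute FIRST(Q) using the standard algorithm.
FIRST(Q) = {c}
FIRST(S) = {c}
Therefore, FIRST(Q) = {c}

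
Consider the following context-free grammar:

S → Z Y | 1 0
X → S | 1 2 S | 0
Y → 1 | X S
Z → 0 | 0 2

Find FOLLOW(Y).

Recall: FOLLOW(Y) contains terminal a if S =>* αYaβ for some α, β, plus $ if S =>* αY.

We compute FOLLOW(Y) using the standard algorithm.
FOLLOW(S) starts with {$}.
FIRST(S) = {0, 1}
FIRST(X) = {0, 1}
FIRST(Y) = {0, 1}
FIRST(Z) = {0}
FOLLOW(S) = {$, 0, 1}
FOLLOW(X) = {0, 1}
FOLLOW(Y) = {$, 0, 1}
FOLLOW(Z) = {0, 1}
Therefore, FOLLOW(Y) = {$, 0, 1}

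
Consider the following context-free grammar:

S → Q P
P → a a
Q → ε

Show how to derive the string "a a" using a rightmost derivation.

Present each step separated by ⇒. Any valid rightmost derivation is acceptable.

S ⇒ Q P ⇒ Q a a ⇒ a a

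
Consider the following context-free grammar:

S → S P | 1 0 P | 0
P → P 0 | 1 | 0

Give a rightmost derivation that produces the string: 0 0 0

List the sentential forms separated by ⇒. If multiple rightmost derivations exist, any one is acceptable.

S ⇒ S P ⇒ S P 0 ⇒ S 0 0 ⇒ 0 0 0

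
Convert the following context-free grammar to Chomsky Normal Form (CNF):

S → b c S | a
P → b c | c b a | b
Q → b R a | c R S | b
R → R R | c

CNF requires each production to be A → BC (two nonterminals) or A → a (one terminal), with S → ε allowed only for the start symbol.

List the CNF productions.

TB → b; TC → c; S → a; TA → a; P → b; Q → b; R → c; S → TB X0; X0 → TC S; P → TB TC; P → TC X1; X1 → TB TA; Q → TB X2; X2 → R TA; Q → TC X3; X3 → R S; R → R R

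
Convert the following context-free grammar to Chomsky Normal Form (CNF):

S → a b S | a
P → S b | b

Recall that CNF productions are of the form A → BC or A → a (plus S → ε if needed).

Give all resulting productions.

TA → a; TB → b; S → a; P → b; S → TA X0; X0 → TB S; P → S TB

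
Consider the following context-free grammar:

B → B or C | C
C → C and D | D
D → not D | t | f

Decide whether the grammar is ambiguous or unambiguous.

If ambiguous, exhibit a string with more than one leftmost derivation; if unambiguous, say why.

Unambiguous - every string in the language has a unique leftmost derivation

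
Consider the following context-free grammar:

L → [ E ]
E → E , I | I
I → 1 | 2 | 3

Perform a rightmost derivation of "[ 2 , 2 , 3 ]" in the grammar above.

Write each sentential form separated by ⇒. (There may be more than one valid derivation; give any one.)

L ⇒ [ E ] ⇒ [ E , I ] ⇒ [ E , 3 ] ⇒ [ E , I , 3 ] ⇒ [ E , 2 , 3 ] ⇒ [ I , 2 , 3 ] ⇒ [ 2 , 2 , 3 ]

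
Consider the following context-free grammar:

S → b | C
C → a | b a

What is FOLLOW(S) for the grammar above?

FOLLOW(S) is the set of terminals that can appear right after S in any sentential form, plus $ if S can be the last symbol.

We compute FOLLOW(S) using the standard algorithm.
FOLLOW(S) starts with {$}.
FIRST(C) = {a, b}
FIRST(S) = {a, b}
FOLLOW(C) = {$}
FOLLOW(S) = {$}
Therefore, FOLLOW(S) = {$}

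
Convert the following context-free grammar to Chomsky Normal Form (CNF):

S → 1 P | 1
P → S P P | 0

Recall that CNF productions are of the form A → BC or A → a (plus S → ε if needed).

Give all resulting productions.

T1 → 1; S → 1; P → 0; S → T1 P; P → S X0; X0 → P P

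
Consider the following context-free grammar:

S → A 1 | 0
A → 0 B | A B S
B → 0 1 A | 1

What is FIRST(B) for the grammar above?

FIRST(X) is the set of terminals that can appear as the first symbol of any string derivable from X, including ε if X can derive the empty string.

We compute FIRST(B) using the standard algorithm.
FIRST(A) = {0}
FIRST(B) = {0, 1}
FIRST(S) = {0}
Therefore, FIRST(B) = {0, 1}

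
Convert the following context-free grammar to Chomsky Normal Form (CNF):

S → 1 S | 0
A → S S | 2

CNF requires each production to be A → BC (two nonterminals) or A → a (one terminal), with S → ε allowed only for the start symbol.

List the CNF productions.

T1 → 1; S → 0; A → 2; S → T1 S; A → S S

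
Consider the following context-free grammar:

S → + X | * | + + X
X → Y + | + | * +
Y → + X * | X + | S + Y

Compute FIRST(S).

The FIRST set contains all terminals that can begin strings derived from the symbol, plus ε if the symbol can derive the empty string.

We compute FIRST(S) using the standard algorithm.
FIRST(S) = {*, +}
FIRST(X) = {*, +}
FIRST(Y) = {*, +}
Therefore, FIRST(S) = {*, +}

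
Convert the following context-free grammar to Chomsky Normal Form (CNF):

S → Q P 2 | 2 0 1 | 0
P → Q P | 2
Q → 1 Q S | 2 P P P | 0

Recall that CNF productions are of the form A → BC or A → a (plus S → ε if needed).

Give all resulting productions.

T2 → 2; T0 → 0; T1 → 1; S → 0; P → 2; Q → 0; S → Q X0; X0 → P T2; S → T2 X1; X1 → T0 T1; P → Q P; Q → T1 X2; X2 → Q S; Q → T2 X3; X3 → P X4; X4 → P P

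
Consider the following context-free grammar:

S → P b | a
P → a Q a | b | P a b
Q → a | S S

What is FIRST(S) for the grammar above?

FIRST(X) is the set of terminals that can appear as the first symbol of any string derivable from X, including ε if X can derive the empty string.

We compute FIRST(S) using the standard algorithm.
FIRST(P) = {a, b}
FIRST(Q) = {a, b}
FIRST(S) = {a, b}
Therefore, FIRST(S) = {a, b}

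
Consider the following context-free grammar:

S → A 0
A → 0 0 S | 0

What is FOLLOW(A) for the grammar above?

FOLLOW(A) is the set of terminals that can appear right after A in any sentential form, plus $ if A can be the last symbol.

We compute FOLLOW(A) using the standard algorithm.
FOLLOW(S) starts with {$}.
FIRST(A) = {0}
FIRST(S) = {0}
FOLLOW(A) = {0}
FOLLOW(S) = {$, 0}
Therefore, FOLLOW(A) = {0}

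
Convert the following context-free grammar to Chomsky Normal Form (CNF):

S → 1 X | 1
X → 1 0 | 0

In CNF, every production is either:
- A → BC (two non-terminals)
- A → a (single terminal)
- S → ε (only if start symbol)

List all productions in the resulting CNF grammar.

T1 → 1; S → 1; T0 → 0; X → 0; S → T1 X; X → T1 T0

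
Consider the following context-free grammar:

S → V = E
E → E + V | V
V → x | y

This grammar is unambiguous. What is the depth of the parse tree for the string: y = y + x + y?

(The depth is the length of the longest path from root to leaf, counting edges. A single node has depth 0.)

5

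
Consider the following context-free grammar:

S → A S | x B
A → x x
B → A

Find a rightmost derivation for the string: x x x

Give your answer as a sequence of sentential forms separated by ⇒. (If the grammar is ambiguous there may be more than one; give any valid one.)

S ⇒ x B ⇒ x A ⇒ x x x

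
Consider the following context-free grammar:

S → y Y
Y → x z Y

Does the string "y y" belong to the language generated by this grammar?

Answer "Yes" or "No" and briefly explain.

No - no valid derivation exists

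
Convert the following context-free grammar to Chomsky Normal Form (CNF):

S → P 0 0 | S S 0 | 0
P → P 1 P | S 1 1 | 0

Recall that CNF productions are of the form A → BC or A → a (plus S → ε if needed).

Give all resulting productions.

T0 → 0; S → 0; T1 → 1; P → 0; S → P X0; X0 → T0 T0; S → S X1; X1 → S T0; P → P X2; X2 → T1 P; P → S X3; X3 → T1 T1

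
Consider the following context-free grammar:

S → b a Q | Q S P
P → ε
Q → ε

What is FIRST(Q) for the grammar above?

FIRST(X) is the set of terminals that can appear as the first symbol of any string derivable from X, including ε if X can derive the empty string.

We compute FIRST(Q) using the standard algorithm.
FIRST(P) = {ε}
FIRST(Q) = {ε}
FIRST(S) = {b}
Therefore, FIRST(Q) = {ε}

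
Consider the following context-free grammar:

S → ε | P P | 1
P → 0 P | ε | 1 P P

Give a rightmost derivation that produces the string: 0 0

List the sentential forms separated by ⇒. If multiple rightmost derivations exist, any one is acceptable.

S ⇒ P P ⇒ P 0 P ⇒ P 0 0 P ⇒ P 0 0 ⇒ 0 0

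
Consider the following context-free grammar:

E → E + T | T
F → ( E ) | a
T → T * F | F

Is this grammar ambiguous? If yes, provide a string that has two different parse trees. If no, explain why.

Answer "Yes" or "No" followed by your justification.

No - the grammar is unambiguous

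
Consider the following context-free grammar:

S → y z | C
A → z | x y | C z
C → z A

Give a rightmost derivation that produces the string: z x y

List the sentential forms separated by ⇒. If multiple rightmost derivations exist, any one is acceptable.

S ⇒ C ⇒ z A ⇒ z x y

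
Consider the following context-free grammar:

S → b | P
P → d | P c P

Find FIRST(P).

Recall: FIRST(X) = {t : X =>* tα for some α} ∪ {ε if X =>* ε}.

We compute FIRST(P) using the standard algorithm.
FIRST(P) = {d}
FIRST(S) = {b, d}
Therefore, FIRST(P) = {d}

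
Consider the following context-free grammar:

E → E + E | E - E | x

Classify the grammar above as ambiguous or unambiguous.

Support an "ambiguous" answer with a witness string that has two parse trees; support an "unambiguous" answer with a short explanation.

Ambiguous - the string 'x + x + x + x' has two distinct parse trees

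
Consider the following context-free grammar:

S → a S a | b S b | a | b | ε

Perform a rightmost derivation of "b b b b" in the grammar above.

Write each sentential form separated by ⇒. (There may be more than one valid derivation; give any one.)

S ⇒ b S b ⇒ b b S b b ⇒ b b b b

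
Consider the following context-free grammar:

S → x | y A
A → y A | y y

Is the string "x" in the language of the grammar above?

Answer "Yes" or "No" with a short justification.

Yes - a valid derivation exists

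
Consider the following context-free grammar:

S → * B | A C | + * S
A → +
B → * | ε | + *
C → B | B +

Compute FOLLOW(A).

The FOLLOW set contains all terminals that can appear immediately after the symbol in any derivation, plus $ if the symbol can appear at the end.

We compute FOLLOW(A) using the standard algorithm.
FOLLOW(S) starts with {$}.
FIRST(A) = {+}
FIRST(B) = {*, +, ε}
FIRST(C) = {*, +, ε}
FIRST(S) = {*, +}
FOLLOW(A) = {$, *, +}
FOLLOW(B) = {$, +}
FOLLOW(C) = {$}
FOLLOW(S) = {$}
Therefore, FOLLOW(A) = {$, *, +}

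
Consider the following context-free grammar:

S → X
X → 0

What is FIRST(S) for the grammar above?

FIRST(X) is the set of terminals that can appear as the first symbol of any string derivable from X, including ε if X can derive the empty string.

We compute FIRST(S) using the standard algorithm.
FIRST(S) = {0}
FIRST(X) = {0}
Therefore, FIRST(S) = {0}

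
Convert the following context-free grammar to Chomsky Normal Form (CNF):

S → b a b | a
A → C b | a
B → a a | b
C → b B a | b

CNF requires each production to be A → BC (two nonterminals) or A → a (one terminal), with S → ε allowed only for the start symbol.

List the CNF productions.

TB → b; TA → a; S → a; A → a; B → b; C → b; S → TB X0; X0 → TA TB; A → C TB; B → TA TA; C → TB X1; X1 → B TA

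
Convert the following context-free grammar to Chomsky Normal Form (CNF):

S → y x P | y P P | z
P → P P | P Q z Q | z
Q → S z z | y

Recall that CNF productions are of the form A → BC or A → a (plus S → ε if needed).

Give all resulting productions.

TY → y; TX → x; S → z; TZ → z; P → z; Q → y; S → TY X0; X0 → TX P; S → TY X1; X1 → P P; P → P P; P → P X2; X2 → Q X3; X3 → TZ Q; Q → S X4; X4 → TZ TZ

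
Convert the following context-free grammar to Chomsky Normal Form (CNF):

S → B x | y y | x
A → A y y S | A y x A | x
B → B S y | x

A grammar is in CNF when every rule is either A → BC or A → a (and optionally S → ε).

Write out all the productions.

TX → x; TY → y; S → x; A → x; B → x; S → B TX; S → TY TY; A → A X0; X0 → TY X1; X1 → TY S; A → A X2; X2 → TY X3; X3 → TX A; B → B X4; X4 → S TY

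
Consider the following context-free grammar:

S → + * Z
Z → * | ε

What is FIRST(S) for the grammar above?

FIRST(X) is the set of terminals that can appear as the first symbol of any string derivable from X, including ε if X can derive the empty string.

We compute FIRST(S) using the standard algorithm.
FIRST(S) = {+}
FIRST(Z) = {*, ε}
Therefore, FIRST(S) = {+}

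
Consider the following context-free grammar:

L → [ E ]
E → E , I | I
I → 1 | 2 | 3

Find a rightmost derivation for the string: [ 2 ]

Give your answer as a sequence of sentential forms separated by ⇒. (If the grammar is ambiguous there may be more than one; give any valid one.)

L ⇒ [ E ] ⇒ [ I ] ⇒ [ 2 ]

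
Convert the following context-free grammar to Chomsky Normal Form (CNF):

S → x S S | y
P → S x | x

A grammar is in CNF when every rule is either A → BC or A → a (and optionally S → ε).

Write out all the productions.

TX → x; S → y; P → x; S → TX X0; X0 → S S; P → S TX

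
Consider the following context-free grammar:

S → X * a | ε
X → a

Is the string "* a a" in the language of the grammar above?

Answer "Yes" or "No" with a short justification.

No - no valid derivation exists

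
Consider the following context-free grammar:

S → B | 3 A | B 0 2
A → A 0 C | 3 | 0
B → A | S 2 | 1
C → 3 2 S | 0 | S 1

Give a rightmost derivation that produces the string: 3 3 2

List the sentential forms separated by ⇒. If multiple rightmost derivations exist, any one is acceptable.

S ⇒ B ⇒ S 2 ⇒ 3 A 2 ⇒ 3 3 2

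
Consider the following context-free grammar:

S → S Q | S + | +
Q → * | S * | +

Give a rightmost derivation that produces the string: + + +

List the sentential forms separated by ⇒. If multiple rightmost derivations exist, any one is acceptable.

S ⇒ S + ⇒ S + + ⇒ + + +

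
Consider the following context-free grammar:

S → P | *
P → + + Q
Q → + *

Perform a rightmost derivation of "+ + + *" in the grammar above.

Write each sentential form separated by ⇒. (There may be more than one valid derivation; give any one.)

S ⇒ P ⇒ + + Q ⇒ + + + *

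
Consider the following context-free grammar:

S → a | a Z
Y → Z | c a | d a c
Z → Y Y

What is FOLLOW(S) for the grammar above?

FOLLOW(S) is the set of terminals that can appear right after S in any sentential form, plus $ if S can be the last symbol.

We compute FOLLOW(S) using the standard algorithm.
FOLLOW(S) starts with {$}.
FIRST(S) = {a}
FIRST(Y) = {c, d}
FIRST(Z) = {c, d}
FOLLOW(S) = {$}
FOLLOW(Y) = {$, c, d}
FOLLOW(Z) = {$, c, d}
Therefore, FOLLOW(S) = {$}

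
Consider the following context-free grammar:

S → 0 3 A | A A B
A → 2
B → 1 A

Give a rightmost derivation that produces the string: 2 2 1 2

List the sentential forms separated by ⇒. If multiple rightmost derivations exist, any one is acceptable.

S ⇒ A A B ⇒ A A 1 A ⇒ A A 1 2 ⇒ A 2 1 2 ⇒ 2 2 1 2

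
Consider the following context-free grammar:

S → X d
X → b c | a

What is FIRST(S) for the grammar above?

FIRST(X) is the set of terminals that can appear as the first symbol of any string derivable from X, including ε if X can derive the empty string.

We compute FIRST(S) using the standard algorithm.
FIRST(S) = {a, b}
FIRST(X) = {a, b}
Therefore, FIRST(S) = {a, b}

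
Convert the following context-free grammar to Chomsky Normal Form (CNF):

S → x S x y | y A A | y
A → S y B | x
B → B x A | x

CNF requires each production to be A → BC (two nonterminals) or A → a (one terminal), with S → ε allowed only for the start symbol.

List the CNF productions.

TX → x; TY → y; S → y; A → x; B → x; S → TX X0; X0 → S X1; X1 → TX TY; S → TY X2; X2 → A A; A → S X3; X3 → TY B; B → B X4; X4 → TX A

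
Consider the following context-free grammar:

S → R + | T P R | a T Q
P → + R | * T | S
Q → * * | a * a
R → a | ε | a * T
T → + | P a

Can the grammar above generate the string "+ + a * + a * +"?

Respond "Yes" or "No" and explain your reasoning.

Yes - a valid derivation exists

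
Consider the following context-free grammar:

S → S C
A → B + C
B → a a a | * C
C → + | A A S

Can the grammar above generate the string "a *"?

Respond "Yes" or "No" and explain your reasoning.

No - no valid derivation exists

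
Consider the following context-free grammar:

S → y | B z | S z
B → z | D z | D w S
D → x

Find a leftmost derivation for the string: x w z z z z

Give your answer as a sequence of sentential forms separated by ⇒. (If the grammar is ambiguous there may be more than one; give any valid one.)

S ⇒ S z ⇒ B z z ⇒ D w S z z ⇒ x w S z z ⇒ x w B z z z ⇒ x w z z z z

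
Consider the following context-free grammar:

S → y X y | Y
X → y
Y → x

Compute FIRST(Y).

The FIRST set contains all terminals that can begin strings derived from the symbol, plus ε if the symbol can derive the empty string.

We compute FIRST(Y) using the standard algorithm.
FIRST(S) = {x, y}
FIRST(X) = {y}
FIRST(Y) = {x}
Therefore, FIRST(Y) = {x}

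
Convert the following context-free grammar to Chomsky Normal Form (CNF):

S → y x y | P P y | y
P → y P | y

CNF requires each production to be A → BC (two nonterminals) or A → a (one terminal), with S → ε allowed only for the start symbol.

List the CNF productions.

TY → y; TX → x; S → y; P → y; S → TY X0; X0 → TX TY; S → P X1; X1 → P TY; P → TY P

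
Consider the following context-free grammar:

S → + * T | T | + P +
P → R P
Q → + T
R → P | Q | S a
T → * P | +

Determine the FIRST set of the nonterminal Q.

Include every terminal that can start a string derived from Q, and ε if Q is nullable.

We compute FIRST(Q) using the standard algorithm.
FIRST(P) = {*, +}
FIRST(Q) = {+}
FIRST(R) = {*, +}
FIRST(S) = {*, +}
FIRST(T) = {*, +}
Therefore, FIRST(Q) = {+}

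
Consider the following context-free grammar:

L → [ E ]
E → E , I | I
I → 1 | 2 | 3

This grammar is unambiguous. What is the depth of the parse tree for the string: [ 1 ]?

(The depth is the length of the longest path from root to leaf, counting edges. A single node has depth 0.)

3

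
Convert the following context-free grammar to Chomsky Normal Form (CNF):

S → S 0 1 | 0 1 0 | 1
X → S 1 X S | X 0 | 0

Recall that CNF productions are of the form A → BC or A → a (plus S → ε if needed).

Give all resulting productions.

T0 → 0; T1 → 1; S → 1; X → 0; S → S X0; X0 → T0 T1; S → T0 X1; X1 → T1 T0; X → S X2; X2 → T1 X3; X3 → X S; X → X T0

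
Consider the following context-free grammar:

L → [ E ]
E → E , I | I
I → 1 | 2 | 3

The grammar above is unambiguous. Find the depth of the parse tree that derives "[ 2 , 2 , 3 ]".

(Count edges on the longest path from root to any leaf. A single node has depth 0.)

5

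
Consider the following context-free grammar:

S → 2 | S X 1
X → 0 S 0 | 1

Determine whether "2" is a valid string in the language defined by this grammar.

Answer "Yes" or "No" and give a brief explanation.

Yes - a valid derivation exists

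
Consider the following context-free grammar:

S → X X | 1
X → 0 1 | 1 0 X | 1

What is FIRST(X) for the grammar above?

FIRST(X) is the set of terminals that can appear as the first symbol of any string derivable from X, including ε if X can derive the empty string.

We compute FIRST(X) using the standard algorithm.
FIRST(S) = {0, 1}
FIRST(X) = {0, 1}
Therefore, FIRST(X) = {0, 1}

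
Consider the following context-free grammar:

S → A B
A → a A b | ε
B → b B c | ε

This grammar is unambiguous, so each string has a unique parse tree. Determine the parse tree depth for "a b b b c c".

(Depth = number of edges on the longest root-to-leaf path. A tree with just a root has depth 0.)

4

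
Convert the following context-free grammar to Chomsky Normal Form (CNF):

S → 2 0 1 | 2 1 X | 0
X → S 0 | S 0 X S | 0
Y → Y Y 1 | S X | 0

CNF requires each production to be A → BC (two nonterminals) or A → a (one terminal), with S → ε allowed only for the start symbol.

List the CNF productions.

T2 → 2; T0 → 0; T1 → 1; S → 0; X → 0; Y → 0; S → T2 X0; X0 → T0 T1; S → T2 X1; X1 → T1 X; X → S T0; X → S X2; X2 → T0 X3; X3 → X S; Y → Y X4; X4 → Y T1; Y → S X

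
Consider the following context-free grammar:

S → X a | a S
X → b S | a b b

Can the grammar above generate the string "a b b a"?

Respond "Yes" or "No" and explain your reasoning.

Yes - a valid derivation exists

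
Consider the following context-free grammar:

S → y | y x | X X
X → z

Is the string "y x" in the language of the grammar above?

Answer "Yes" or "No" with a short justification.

Yes - a valid derivation exists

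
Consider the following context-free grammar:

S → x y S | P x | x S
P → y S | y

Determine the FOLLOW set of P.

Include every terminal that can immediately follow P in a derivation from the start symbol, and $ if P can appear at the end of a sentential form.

We compute FOLLOW(P) using the standard algorithm.
FOLLOW(S) starts with {$}.
FIRST(P) = {y}
FIRST(S) = {x, y}
FOLLOW(P) = {x}
FOLLOW(S) = {$, x}
Therefore, FOLLOW(P) = {x}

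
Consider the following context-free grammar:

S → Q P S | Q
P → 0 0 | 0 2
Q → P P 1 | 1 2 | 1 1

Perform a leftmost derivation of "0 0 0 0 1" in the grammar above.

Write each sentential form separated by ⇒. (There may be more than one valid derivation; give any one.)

S ⇒ Q ⇒ P P 1 ⇒ 0 0 P 1 ⇒ 0 0 0 0 1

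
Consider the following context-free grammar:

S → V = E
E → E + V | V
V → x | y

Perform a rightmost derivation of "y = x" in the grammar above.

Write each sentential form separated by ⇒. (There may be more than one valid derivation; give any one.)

S ⇒ V = E ⇒ V = V ⇒ V = x ⇒ y = x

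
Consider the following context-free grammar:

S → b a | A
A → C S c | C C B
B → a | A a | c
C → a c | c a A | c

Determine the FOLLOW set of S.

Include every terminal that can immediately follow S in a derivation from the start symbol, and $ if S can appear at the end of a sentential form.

We compute FOLLOW(S) using the standard algorithm.
FOLLOW(S) starts with {$}.
FIRST(A) = {a, c}
FIRST(B) = {a, c}
FIRST(C) = {a, c}
FIRST(S) = {a, b, c}
FOLLOW(A) = {$, a, b, c}
FOLLOW(B) = {$, a, b, c}
FOLLOW(C) = {a, b, c}
FOLLOW(S) = {$, c}
Therefore, FOLLOW(S) = {$, c}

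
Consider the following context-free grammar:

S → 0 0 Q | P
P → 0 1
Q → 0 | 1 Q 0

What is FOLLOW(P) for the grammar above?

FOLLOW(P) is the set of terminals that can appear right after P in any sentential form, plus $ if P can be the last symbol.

We compute FOLLOW(P) using the standard algorithm.
FOLLOW(S) starts with {$}.
FIRST(P) = {0}
FIRST(Q) = {0, 1}
FIRST(S) = {0}
FOLLOW(P) = {$}
FOLLOW(Q) = {$, 0}
FOLLOW(S) = {$}
Therefore, FOLLOW(P) = {$}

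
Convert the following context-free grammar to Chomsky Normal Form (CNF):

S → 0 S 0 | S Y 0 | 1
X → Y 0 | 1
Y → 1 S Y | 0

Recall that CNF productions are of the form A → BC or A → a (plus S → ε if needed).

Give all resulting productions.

T0 → 0; S → 1; X → 1; T1 → 1; Y → 0; S → T0 X0; X0 → S T0; S → S X1; X1 → Y T0; X → Y T0; Y → T1 X2; X2 → S Y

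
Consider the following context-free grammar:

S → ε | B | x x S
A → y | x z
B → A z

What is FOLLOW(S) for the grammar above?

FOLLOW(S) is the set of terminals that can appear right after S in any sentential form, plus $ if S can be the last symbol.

We compute FOLLOW(S) using the standard algorithm.
FOLLOW(S) starts with {$}.
FIRST(A) = {x, y}
FIRST(B) = {x, y}
FIRST(S) = {x, y, ε}
FOLLOW(A) = {z}
FOLLOW(B) = {$}
FOLLOW(S) = {$}
Therefore, FOLLOW(S) = {$}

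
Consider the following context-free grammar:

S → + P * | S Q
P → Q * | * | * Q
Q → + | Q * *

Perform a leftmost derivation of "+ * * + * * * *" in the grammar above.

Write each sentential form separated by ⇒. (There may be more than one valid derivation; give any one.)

S ⇒ S Q ⇒ + P * Q ⇒ + * * Q ⇒ + * * Q * * ⇒ + * * Q * * * * ⇒ + * * + * * * *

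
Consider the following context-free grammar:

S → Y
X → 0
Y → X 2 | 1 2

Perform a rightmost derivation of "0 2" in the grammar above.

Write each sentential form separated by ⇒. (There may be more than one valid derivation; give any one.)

S ⇒ Y ⇒ X 2 ⇒ 0 2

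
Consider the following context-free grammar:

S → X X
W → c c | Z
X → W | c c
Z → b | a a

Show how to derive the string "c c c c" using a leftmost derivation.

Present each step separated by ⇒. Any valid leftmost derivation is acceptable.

S ⇒ X X ⇒ c c X ⇒ c c c c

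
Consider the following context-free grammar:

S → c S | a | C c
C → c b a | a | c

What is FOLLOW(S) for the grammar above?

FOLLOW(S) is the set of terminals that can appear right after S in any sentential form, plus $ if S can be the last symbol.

We compute FOLLOW(S) using the standard algorithm.
FOLLOW(S) starts with {$}.
FIRST(C) = {a, c}
FIRST(S) = {a, c}
FOLLOW(C) = {c}
FOLLOW(S) = {$}
Therefore, FOLLOW(S) = {$}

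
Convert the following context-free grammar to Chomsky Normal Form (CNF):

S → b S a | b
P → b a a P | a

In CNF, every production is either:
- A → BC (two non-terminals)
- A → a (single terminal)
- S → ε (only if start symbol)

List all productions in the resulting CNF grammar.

TB → b; TA → a; S → b; P → a; S → TB X0; X0 → S TA; P → TB X1; X1 → TA X2; X2 → TA P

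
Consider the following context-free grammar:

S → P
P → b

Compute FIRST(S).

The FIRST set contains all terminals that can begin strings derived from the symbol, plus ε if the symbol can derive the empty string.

We compute FIRST(S) using the standard algorithm.
FIRST(P) = {b}
FIRST(S) = {b}
Therefore, FIRST(S) = {b}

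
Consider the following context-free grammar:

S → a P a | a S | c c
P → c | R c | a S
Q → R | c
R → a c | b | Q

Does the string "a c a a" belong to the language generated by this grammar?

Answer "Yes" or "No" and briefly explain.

No - no valid derivation exists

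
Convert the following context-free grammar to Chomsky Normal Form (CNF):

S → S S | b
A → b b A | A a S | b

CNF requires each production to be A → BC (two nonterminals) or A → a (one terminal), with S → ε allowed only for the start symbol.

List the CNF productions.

S → b; TB → b; TA → a; A → b; S → S S; A → TB X0; X0 → TB A; A → A X1; X1 → TA S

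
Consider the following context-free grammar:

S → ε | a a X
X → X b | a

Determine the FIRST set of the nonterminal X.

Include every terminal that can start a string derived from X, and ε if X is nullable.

We compute FIRST(X) using the standard algorithm.
FIRST(S) = {a, ε}
FIRST(X) = {a}
Therefore, FIRST(X) = {a}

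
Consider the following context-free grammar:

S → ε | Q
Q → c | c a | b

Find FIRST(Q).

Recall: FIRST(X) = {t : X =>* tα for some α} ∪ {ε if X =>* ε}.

We compute FIRST(Q) using the standard algorithm.
FIRST(Q) = {b, c}
FIRST(S) = {b, c, ε}
Therefore, FIRST(Q) = {b, c}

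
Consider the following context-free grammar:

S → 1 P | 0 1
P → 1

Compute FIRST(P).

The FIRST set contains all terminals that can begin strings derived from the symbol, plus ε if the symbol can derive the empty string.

We compute FIRST(P) using the standard algorithm.
FIRST(P) = {1}
FIRST(S) = {0, 1}
Therefore, FIRST(P) = {1}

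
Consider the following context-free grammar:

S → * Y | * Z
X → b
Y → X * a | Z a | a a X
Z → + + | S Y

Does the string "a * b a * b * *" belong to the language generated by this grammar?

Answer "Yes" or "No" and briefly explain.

No - no valid derivation exists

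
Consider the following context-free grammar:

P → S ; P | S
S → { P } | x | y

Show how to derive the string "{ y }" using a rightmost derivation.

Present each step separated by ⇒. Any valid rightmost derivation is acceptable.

P ⇒ S ⇒ { P } ⇒ { S } ⇒ { y }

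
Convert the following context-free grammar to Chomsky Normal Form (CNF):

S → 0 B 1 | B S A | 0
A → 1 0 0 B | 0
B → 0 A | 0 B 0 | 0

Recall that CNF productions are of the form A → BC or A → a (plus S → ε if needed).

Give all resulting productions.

T0 → 0; T1 → 1; S → 0; A → 0; B → 0; S → T0 X0; X0 → B T1; S → B X1; X1 → S A; A → T1 X2; X2 → T0 X3; X3 → T0 B; B → T0 A; B → T0 X4; X4 → B T0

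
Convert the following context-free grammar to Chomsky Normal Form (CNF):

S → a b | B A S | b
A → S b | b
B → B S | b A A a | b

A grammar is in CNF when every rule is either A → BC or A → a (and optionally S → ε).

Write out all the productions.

TA → a; TB → b; S → b; A → b; B → b; S → TA TB; S → B X0; X0 → A S; A → S TB; B → B S; B → TB X1; X1 → A X2; X2 → A TA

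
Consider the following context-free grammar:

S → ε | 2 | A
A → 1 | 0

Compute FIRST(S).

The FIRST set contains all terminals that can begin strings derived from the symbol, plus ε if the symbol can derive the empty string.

We compute FIRST(S) using the standard algorithm.
FIRST(A) = {0, 1}
FIRST(S) = {0, 1, 2, ε}
Therefore, FIRST(S) = {0, 1, 2, ε}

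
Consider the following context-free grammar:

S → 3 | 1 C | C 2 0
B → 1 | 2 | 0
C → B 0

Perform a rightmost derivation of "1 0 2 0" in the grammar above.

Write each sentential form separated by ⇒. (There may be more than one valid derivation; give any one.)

S ⇒ C 2 0 ⇒ B 0 2 0 ⇒ 1 0 2 0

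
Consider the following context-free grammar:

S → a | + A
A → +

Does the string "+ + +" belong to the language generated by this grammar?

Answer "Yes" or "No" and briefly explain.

No - no valid derivation exists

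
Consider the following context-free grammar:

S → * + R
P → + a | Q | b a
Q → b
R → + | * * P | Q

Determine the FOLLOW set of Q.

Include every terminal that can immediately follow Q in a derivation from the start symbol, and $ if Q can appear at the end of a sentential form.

We compute FOLLOW(Q) using the standard algorithm.
FOLLOW(S) starts with {$}.
FIRST(P) = {+, b}
FIRST(Q) = {b}
FIRST(R) = {*, +, b}
FIRST(S) = {*}
FOLLOW(P) = {$}
FOLLOW(Q) = {$}
FOLLOW(R) = {$}
FOLLOW(S) = {$}
Therefore, FOLLOW(Q) = {$}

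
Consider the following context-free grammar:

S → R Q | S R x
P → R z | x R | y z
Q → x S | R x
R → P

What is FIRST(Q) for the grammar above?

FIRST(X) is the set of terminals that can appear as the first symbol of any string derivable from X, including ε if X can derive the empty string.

We compute FIRST(Q) using the standard algorithm.
FIRST(P) = {x, y}
FIRST(Q) = {x, y}
FIRST(R) = {x, y}
FIRST(S) = {x, y}
Therefore, FIRST(Q) = {x, y}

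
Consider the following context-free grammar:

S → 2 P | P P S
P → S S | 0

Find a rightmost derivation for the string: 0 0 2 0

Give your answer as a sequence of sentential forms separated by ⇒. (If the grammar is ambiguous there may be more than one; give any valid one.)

S ⇒ P P S ⇒ P P 2 P ⇒ P P 2 0 ⇒ P 0 2 0 ⇒ 0 0 2 0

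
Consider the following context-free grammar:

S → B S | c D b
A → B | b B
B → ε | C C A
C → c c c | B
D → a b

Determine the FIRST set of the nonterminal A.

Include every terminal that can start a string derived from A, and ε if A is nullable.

We compute FIRST(A) using the standard algorithm.
FIRST(A) = {b, c, ε}
FIRST(B) = {b, c, ε}
FIRST(C) = {b, c, ε}
FIRST(D) = {a}
FIRST(S) = {b, c}
Therefore, FIRST(A) = {b, c, ε}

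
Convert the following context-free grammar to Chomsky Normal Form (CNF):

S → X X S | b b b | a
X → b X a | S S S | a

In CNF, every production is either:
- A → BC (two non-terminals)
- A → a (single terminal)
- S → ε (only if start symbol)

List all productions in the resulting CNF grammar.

TB → b; S → a; TA → a; X → a; S → X X0; X0 → X S; S → TB X1; X1 → TB TB; X → TB X2; X2 → X TA; X → S X3; X3 → S S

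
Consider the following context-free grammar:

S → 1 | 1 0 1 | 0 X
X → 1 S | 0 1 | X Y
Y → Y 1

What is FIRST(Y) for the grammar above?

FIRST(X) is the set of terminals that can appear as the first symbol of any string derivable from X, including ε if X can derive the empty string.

We compute FIRST(Y) using the standard algorithm.
FIRST(S) = {0, 1}
FIRST(X) = {0, 1}
FIRST(Y) = {}
Therefore, FIRST(Y) = {}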